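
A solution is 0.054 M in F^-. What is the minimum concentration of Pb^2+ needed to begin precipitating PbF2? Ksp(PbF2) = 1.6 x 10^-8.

PbF2(s) <=> Pb^2+(aq) + 2 F^-(aq)
Ksp = [Pb^2+][F^-]^2
Precipitation begins when Q = Ksp. With [F^-] = 0.054 M:
1.6 x 10^-8 = (0.054)^2 × [Pb^2+]
[Pb^2+] = (1.6 x 10^-8 / 2.92 × 10^-3) = 5.5 × 10^-6 M

[Pb^2+] = 5.5 x 10^-6 M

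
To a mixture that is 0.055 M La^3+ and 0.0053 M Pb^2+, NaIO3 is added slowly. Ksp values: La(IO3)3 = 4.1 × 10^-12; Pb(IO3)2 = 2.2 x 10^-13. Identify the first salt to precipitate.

Pb(IO3)2

Precipitation of each salt starts when its ion product equals its Ksp.
For La(IO3)3: 4.1 × 10^-12 = 0.055 × [IO3^-]^3  ⇒  [IO3^-] = 4.2 × 10^-4 M.
For Pb(IO3)2: 2.2 x 10^-13 = 0.0053 × [IO3^-]^2  ⇒  [IO3^-] = 6.4 x 10^-6 M.
The salt with the lower threshold [IO3^-] precipitates first: Pb(IO3)2.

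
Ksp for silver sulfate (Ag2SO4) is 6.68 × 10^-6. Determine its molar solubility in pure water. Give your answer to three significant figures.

1.19e-2 M

Ag2SO4(s) <=> 2 Ag^+(aq) + SO4^2-(aq)
Ksp = [Ag^+]^2[SO4^2-]
With molar solubility s: [Ag^+] = 2s, [SO4^2-] = s.
So Ksp = (2s)^2 × s = 4s^3
s = (6.68 × 10^-6 / 4)^(1/3) = 1.19 × 10^-2 M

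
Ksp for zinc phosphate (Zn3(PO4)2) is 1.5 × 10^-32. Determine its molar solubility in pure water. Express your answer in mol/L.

1.7 × 10^-7 M

Zn3(PO4)2(s) ⇌ 3 Zn^2+ + 2 PO4^3-
Ksp = [Zn^2+]^3[PO4^3-]^2
With molar solubility s: [Zn^2+] = 3s, [PO4^3-] = 2s.
Substituting: Ksp = (3s)^3(2s)^2 = 108s^5
s = (1.5 × 10^-32 / 108)^(1/5) = 1.7 × 10^-7 M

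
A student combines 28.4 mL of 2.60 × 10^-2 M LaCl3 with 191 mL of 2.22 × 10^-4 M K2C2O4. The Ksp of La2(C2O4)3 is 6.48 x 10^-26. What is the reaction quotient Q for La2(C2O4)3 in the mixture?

Total volume = 28.4 + 191 = 219.4 mL.
[La^3+] = 2.60 × 10^-2 × (28.4/219.4) = 3.366 × 10^-3 M
[C2O4^2-] = 2.22 x 10^-4 × (191/219.4) = 1.933 × 10^-4 M
La2(C2O4)3(s) <=> 2 La^3+(aq) + 3 C2O4^2-(aq), so Q = [La^3+]^2[C2O4^2-]^3
Q = (3.366 × 10^-3)^2(1.933 x 10^-4)^3 = 8.18 × 10^-17
Q > Ksp, so La2(C2O4)3 will precipitate.

8.18 × 10^-17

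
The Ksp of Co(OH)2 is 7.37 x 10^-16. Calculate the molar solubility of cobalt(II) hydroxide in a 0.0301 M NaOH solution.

s = 8.13e-13 M

Co(OH)2(s) ⇌ Co^2+(aq) + 2 OH^-(aq)
Ksp = [Co^2+][OH^-]^2
If s mol/L dissolves here, [Co^2+] = s, [OH^-] = 0.0301 + 2s ≈ 0.0301 (since OH^- from NaOH dominates).
Ksp ≈ s × (0.0301)^2
s = 8.13 x 10^-13 M
Check: 2s = 1.6 × 10^-12 ≪ 0.0301, so the approximation is valid.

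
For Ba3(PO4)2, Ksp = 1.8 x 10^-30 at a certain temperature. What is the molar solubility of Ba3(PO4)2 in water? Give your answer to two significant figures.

Ba3(PO4)2(s) <=> 3 Ba^2+ + 2 PO4^3-
Ksp = [Ba^2+]^3[PO4^3-]^2
With molar solubility s: [Ba^2+] = 3s, [PO4^3-] = 2s.
So Ksp = (3s)^3 × (2s)^2 = 108s^5
s^5 = 1.8 x 10^-30 / 108, so s = 4.4 × 10^-7 M

s = 4.4 × 10^-7 M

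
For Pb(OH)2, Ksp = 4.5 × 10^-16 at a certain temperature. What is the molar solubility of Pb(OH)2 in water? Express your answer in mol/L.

Pb(OH)2(s) ⇌ Pb^2+(aq) + 2 OH^-(aq)
Ksp = [Pb^2+][OH^-]^2
If s mol/L of Pb(OH)2 dissolves, [Pb^2+] = s and [OH^-] = 2s.
Ksp = s(2s)^2 = 4s^3
Solving, s = (4.5 × 10^-16/4)^(1/3) = 4.8 × 10^-6 M

4.8 × 10^-6 M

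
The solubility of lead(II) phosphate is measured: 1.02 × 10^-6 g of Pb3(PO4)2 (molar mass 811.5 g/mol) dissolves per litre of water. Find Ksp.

Molar solubility s = (1.02 × 10^-6 g/L) / (811.5 g/mol) = 1.257 × 10^-9 M.
Pb3(PO4)2(s) ⇌ 3 Pb^2+ + 2 PO4^3-
Let s = molar solubility. Then [Pb^2+] = 3s and [PO4^3-] = 2s.
Ksp = [Pb^2+]^3[PO4^3-]^2
So Ksp = (3s)^3 × (2s)^2 = 108s^5
With s = 1.257 × 10^-9: Ksp = 3.39 × 10^-43

Ksp ≈ 3.39 × 10^-43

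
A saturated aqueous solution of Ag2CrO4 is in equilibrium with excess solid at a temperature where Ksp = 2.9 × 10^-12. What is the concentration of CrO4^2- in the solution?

[CrO4^2-] ≈ 9.0e-5 M

Ag2CrO4(s) ⇌ 2 Ag^+ + CrO4^2-
Ksp = [Ag^+]^2[CrO4^2-]
If s mol/L of Ag2CrO4 dissolves, [Ag^+] = 2s and [CrO4^2-] = s.
So Ksp = (2s)^2 × s = 4s^3
Solving, s = (2.9 × 10^-12/4)^(1/3) = 8.98 × 10^-5 M
[CrO4^2-] = s = 9.0 × 10^-5 M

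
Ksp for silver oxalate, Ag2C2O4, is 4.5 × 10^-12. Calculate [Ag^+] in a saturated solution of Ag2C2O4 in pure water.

Ag2C2O4(s) ⇌ 2 Ag^+ + C2O4^2-
Ksp = [Ag^+]^2[C2O4^2-]
For each mole of Ag2C2O4 that dissolves: [Ag^+] = 2s, [C2O4^2-] = s.
Ksp = (2s)^2s = 4s^3
Solving, s = (4.5 × 10^-12/4)^(1/3) = 1.04 × 10^-4 M
[Ag^+] = 2s = 2.1 x 10^-4 M

2.1 × 10^-4 M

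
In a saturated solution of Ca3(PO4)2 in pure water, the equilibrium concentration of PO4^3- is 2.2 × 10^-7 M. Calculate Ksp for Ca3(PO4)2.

Ca3(PO4)2(s) <=> 3 Ca^2+(aq) + 2 PO4^3-(aq)
Stoichiometry gives [Ca^2+] = (3/2)[PO4^3-] = 3.30 x 10^-7 M.
Ksp = [Ca^2+]^3[PO4^3-]^2
Ksp = (3.30 × 10^-7)^3 × (2.2 × 10^-7)^2 = 1.7 × 10^-33

Ksp ≈ 1.7 × 10^-33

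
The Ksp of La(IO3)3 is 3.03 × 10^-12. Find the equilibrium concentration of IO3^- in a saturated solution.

[IO3^-] ≈ 1.74 × 10^-3 M

La(IO3)3(s) ⇌ La^3+(aq) + 3 IO3^-(aq)
Ksp = [La^3+][IO3^-]^3
For each mole of La(IO3)3 that dissolves: [La^3+] = s, [IO3^-] = 3s.
Ksp = s(3s)^3 = 27s^4
s^4 = 3.03 × 10^-12 / 27, so s = 5.788 x 10^-4 M
[IO3^-] = 3s = 1.74 × 10^-3 M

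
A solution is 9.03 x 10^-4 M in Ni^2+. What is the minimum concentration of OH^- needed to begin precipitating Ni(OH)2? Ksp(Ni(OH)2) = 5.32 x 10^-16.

7.68 × 10^-7 M

Ni(OH)2(s) <=> Ni^2+(aq) + 2 OH^-(aq)
Ksp = [Ni^2+][OH^-]^2
Precipitation begins when Q = Ksp. With [Ni^2+] = 9.03 x 10^-4 M:
5.32 x 10^-16 = (9.03 x 10^-4) × [OH^-]^2
[OH^-] = (5.32 x 10^-16 / 9.03 × 10^-4)^(1/2) = 7.68 x 10^-7 M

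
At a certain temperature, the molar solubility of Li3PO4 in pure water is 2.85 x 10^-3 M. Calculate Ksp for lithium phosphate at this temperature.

Li3PO4(s) ⇌ 3 Li^+(aq) + PO4^3-(aq)
For each mole of Li3PO4 that dissolves: [Li^+] = 3s, [PO4^3-] = s.
Ksp = [Li^+]^3[PO4^3-]
Substituting: Ksp = (3s)^3s = 27s^4
Ksp = 27 × (2.85 × 10^-3)^4 = 1.78 x 10^-9

Ksp ≈ 1.78e-9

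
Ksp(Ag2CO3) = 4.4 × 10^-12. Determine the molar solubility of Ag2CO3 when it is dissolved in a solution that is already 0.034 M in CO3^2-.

Ag2CO3(s) ⇌ 2 Ag^+(aq) + CO3^2-(aq)
Ksp = [Ag^+]^2[CO3^2-]
If s mol/L dissolves here, [Ag^+] = 2s, [CO3^2-] = 0.034 + s ≈ 0.034 (common-ion effect: CO3^2- is already 0.034 M).
Ksp ≈ (2s)^2 × 0.034
s = 5.7 × 10^-6 M
Check: s = 5.7 × 10^-6 ≪ 0.034, so the approximation is valid.

s ≈ 5.7 x 10^-6 M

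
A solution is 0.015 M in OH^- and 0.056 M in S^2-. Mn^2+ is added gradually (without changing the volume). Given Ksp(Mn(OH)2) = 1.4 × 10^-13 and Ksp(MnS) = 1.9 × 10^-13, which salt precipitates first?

Each salt begins to precipitate when Q = Ksp, i.e. when [Mn^2+] reaches its threshold.
For Mn(OH)2: 1.4 × 10^-13 = (0.015)^2 × [Mn^2+]  ⇒  [Mn^2+] = 6.2 × 10^-10 M.
For MnS: 1.9 × 10^-13 = 0.056 × [Mn^2+]  ⇒  [Mn^2+] = 3.4 x 10^-12 M.
The salt with the lower threshold [Mn^2+] precipitates first: MnS.

MnS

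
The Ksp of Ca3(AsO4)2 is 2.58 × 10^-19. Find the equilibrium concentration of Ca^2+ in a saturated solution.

[Ca^2+] ≈ 2.25 × 10^-4 M

Ca3(AsO4)2(s) <=> 3 Ca^2+ + 2 AsO4^3-
Ksp = [Ca^2+]^3[AsO4^3-]^2
For each mole of Ca3(AsO4)2 that dissolves: [Ca^2+] = 3s, [AsO4^3-] = 2s.
So Ksp = (3s)^3 × (2s)^2 = 108s^5
s^5 = 2.58 × 10^-19 / 108, so s = 7.510 × 10^-5 M
[Ca^2+] = 3s = 2.25 x 10^-4 M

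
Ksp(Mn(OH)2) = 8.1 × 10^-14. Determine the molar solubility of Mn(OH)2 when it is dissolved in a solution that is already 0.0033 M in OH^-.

Mn(OH)2(s) ⇌ Mn^2+(aq) + 2 OH^-(aq)
Ksp = [Mn^2+][OH^-]^2
If s mol/L dissolves here, [Mn^2+] = s, [OH^-] = 0.0033 + 2s ≈ 0.0033 (common-ion effect: OH^- is already 0.0033 M).
Ksp ≈ s × (0.0033)^2
s = 7.4 × 10^-9 M
Check: 2s = 1.5 × 10^-8 ≪ 0.0033, so the approximation is valid.

s ≈ 7.4 × 10^-9 M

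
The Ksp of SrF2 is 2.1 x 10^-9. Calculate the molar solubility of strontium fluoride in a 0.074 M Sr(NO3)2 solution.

SrF2(s) ⇌ Sr^2+(aq) + 2 F^-(aq)
Ksp = [Sr^2+][F^-]^2
If s mol/L dissolves here, [Sr^2+] = 0.074 + s ≈ 0.074, [F^-] = 2s (common-ion effect: Sr^2+ is already 0.074 M).
Ksp ≈ 0.074 × (2s)^2
s = 8.4 × 10^-5 M
Check: s = 8.4 × 10^-5 ≪ 0.074, so the approximation is valid.

s = 8.4e-5 M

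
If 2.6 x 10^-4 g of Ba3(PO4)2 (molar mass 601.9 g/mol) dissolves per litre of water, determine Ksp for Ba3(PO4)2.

Ksp ≈ 1.6 × 10^-30

Molar solubility s = (2.6 x 10^-4 g/L) / (601.9 g/mol) = 4.32 x 10^-7 M.
Ba3(PO4)2(s) ⇌ 3 Ba^2+ + 2 PO4^3-
If s mol/L of Ba3(PO4)2 dissolves, [Ba^2+] = 3s and [PO4^3-] = 2s.
Ksp = [Ba^2+]^3[PO4^3-]^2
So Ksp = (3s)^3 × (2s)^2 = 108s^5
With s = 4.32 x 10^-7: Ksp = 1.6 x 10^-30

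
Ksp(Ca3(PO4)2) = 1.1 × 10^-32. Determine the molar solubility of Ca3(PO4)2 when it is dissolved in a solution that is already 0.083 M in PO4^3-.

Ca3(PO4)2(s) ⇌ 3 Ca^2+(aq) + 2 PO4^3-(aq)
Ksp = [Ca^2+]^3[PO4^3-]^2
If s mol/L dissolves here, [Ca^2+] = 3s, [PO4^3-] = 0.083 + 2s ≈ 0.083 (since the PO4^3- already present dominates).
Ksp ≈ (3s)^3 × (0.083)^2
s = 3.9 x 10^-11 M
Check: 2s = 7.8 x 10^-11 ≪ 0.083, so the approximation is valid.

s ≈ 3.9 x 10^-11 M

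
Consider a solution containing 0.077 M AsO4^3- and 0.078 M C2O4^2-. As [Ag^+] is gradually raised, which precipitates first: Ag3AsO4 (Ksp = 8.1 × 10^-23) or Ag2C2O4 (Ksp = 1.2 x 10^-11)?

Each salt begins to precipitate when Q = Ksp, i.e. when [Ag^+] reaches its threshold.
For Ag3AsO4: 8.1 × 10^-23 = 0.077 × [Ag^+]^3  ⇒  [Ag^+] = 1.0 × 10^-7 M.
For Ag2C2O4: 1.2 x 10^-11 = 0.078 × [Ag^+]^2  ⇒  [Ag^+] = 1.2 × 10^-5 M.
The salt with the lower threshold [Ag^+] precipitates first: Ag3AsO4.

Ag3AsO4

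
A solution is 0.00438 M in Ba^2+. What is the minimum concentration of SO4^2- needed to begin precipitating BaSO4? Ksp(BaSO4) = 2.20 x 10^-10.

[SO4^2-] = 5.02 × 10^-8 M

BaSO4(s) ⇌ Ba^2+(aq) + SO4^2-(aq)
Ksp = [Ba^2+][SO4^2-]
Precipitation begins when Q = Ksp. With [Ba^2+] = 0.00438 M:
2.20 x 10^-10 = (0.00438) × [SO4^2-]
[SO4^2-] = (2.20 x 10^-10 / 4.38 x 10^-3) = 5.02 × 10^-8 M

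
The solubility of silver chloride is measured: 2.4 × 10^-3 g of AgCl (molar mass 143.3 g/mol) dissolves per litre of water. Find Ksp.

Molar solubility s = (2.4 x 10^-3 g/L) / (143.3 g/mol) = 1.67 x 10^-5 M.
AgCl(s) <=> Ag^+(aq) + Cl^-(aq)
If s mol/L of AgCl dissolves, [Ag^+] = s and [Cl^-] = s.
Ksp = [Ag^+][Cl^-]
Ksp = s^2
Ksp = (1.67 × 10^-5)^2 = 2.8 × 10^-10

Ksp = 2.8e-10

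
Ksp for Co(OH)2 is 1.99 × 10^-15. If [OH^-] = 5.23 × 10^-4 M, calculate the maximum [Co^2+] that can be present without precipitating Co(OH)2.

7.28e-9 M

Co(OH)2(s) <=> Co^2+ + 2 OH^-
Ksp = [Co^2+][OH^-]^2
Precipitation begins when Q = Ksp. With [OH^-] = 5.23 × 10^-4 M:
1.99 × 10^-15 = (5.23 × 10^-4)^2 × [Co^2+]
[Co^2+] = (1.99 × 10^-15 / 2.735 × 10^-7) = 7.28 x 10^-9 M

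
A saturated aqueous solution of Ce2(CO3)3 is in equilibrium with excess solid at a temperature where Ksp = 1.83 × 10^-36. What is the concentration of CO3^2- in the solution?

Ce2(CO3)3(s) ⇌ 2 Ce^3+ + 3 CO3^2-
Ksp = [Ce^3+]^2[CO3^2-]^3
If s mol/L of Ce2(CO3)3 dissolves, [Ce^3+] = 2s and [CO3^2-] = 3s.
So Ksp = (2s)^2 × (3s)^3 = 108s^5
s^5 = 1.83 × 10^-36 / 108, so s = 2.791 × 10^-8 M
[CO3^2-] = 3s = 8.37 × 10^-8 M

[CO3^2-] ≈ 8.37 x 10^-8 M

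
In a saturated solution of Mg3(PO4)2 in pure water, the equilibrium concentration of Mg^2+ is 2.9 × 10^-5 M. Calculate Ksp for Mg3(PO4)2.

Ksp = 9.1e-24

Mg3(PO4)2(s) ⇌ 3 Mg^2+(aq) + 2 PO4^3-(aq)
Stoichiometry gives [PO4^3-] = (2/3)[Mg^2+] = 1.93 x 10^-5 M.
Ksp = [Mg^2+]^3[PO4^3-]^2
Ksp = (2.9 x 10^-5)^3 × (1.93 x 10^-5)^2 = 9.1 x 10^-24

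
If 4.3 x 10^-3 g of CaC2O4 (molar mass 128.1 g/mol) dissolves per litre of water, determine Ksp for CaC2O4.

1.1e-9

Molar solubility s = (4.3 x 10^-3 g/L) / (128.1 g/mol) = 3.36 × 10^-5 M.
CaC2O4(s) <=> Ca^2+ + C2O4^2-
Let s = molar solubility. Then [Ca^2+] = s and [C2O4^2-] = s.
Ksp = [Ca^2+][C2O4^2-]
Ksp = s × s = s^2
With s = 3.36 × 10^-5: Ksp = 1.1 × 10^-9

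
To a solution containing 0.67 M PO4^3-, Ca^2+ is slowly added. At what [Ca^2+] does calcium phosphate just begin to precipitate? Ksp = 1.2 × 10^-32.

3.0e-11 M

Ca3(PO4)2(s) ⇌ 3 Ca^2+(aq) + 2 PO4^3-(aq)
Ksp = [Ca^2+]^3[PO4^3-]^2
Precipitation begins when Q = Ksp. With [PO4^3-] = 0.67 M:
1.2 × 10^-32 = (0.67)^2 × [Ca^2+]^3
[Ca^2+] = (1.2 × 10^-32 / 4.49 × 10^-1)^(1/3) = 3.0 x 10^-11 M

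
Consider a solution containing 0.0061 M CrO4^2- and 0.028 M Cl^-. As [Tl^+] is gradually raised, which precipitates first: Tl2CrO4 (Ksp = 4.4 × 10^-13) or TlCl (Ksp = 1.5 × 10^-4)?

Each salt begins to precipitate when Q = Ksp, i.e. when [Tl^+] reaches its threshold.
For Tl2CrO4: 4.4 × 10^-13 = 0.0061 × [Tl^+]^2  ⇒  [Tl^+] = 8.5 × 10^-6 M.
For TlCl: 1.5 × 10^-4 = 0.028 × [Tl^+]  ⇒  [Tl^+] = 5.4 × 10^-3 M.
The salt with the lower threshold [Tl^+] precipitates first: Tl2CrO4.

Tl2CrO4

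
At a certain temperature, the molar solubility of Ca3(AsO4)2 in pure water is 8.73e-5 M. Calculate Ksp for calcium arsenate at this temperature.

Ksp = 5.48 x 10^-19

Ca3(AsO4)2(s) <=> 3 Ca^2+ + 2 AsO4^3-
For each mole of Ca3(AsO4)2 that dissolves: [Ca^2+] = 3s, [AsO4^3-] = 2s.
Ksp = [Ca^2+]^3[AsO4^3-]^2
Substituting: Ksp = (3s)^3(2s)^2 = 108s^5
With s = 8.73 x 10^-5: Ksp = 5.48 x 10^-19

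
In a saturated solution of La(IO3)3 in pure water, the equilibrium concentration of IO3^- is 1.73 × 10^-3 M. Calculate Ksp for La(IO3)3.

Ksp = 2.99 × 10^-12

La(IO3)3(s) ⇌ La^3+(aq) + 3 IO3^-(aq)
Stoichiometry gives [La^3+] = (1/3)[IO3^-] = 5.767 × 10^-4 M.
Ksp = [La^3+][IO3^-]^3
Ksp = 5.767 × 10^-4 × (1.73 × 10^-3)^3 = 2.99 x 10^-12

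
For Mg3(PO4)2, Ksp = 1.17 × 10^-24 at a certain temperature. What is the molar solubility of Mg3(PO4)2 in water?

s ≈ 6.41 × 10^-6 M

Mg3(PO4)2(s) <=> 3 Mg^2+ + 2 PO4^3-
Ksp = [Mg^2+]^3[PO4^3-]^2
If s mol/L of Mg3(PO4)2 dissolves, [Mg^2+] = 3s and [PO4^3-] = 2s.
Substituting: Ksp = (3s)^3(2s)^2 = 108s^5
Solving, s = (1.17 × 10^-24/108)^(1/5) = 6.41 × 10^-6 M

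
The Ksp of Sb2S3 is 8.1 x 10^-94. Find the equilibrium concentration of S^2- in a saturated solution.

Sb2S3(s) ⇌ 2 Sb^3+ + 3 S^2-
Ksp = [Sb^3+]^2[S^2-]^3
With molar solubility s: [Sb^3+] = 2s, [S^2-] = 3s.
Ksp = (2s)^2(3s)^3 = 108s^5
s = (8.1 x 10^-94 / 108)^(1/5) = 9.44 × 10^-20 M
[S^2-] = 3s = 2.8 x 10^-19 M

[S^2-] ≈ 2.8 × 10^-19 M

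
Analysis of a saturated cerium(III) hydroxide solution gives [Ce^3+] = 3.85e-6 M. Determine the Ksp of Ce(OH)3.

5.93 x 10^-21

Ce(OH)3(s) ⇌ Ce^3+(aq) + 3 OH^-(aq)
Stoichiometry gives [OH^-] = (3/1)[Ce^3+] = 1.155 x 10^-5 M.
Ksp = [Ce^3+][OH^-]^3
Ksp = 3.85 × 10^-6 × (1.155 × 10^-5)^3 = 5.93 × 10^-21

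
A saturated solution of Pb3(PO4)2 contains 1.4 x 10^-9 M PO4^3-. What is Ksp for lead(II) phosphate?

1.8e-44

Pb3(PO4)2(s) ⇌ 3 Pb^2+(aq) + 2 PO4^3-(aq)
Stoichiometry gives [Pb^2+] = (3/2)[PO4^3-] = 2.10 × 10^-9 M.
Ksp = [Pb^2+]^3[PO4^3-]^2
Ksp = (2.10 x 10^-9)^3 × (1.4 x 10^-9)^2 = 1.8 × 10^-44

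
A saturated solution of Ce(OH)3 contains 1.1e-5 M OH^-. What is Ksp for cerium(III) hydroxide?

4.9e-21

Ce(OH)3(s) <=> Ce^3+(aq) + 3 OH^-(aq)
Stoichiometry gives [Ce^3+] = (1/3)[OH^-] = 3.67 × 10^-6 M.
Ksp = [Ce^3+][OH^-]^3
Ksp = 3.67 x 10^-6 × (1.1 x 10^-5)^3 = 4.9 × 10^-21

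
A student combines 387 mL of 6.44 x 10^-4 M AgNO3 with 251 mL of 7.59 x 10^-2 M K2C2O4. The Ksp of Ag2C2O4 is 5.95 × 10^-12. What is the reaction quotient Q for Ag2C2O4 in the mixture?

Total volume = 387 + 251 = 638 mL.
[Ag^+] = 6.44 x 10^-4 × (387/638) = 3.906 x 10^-4 M
[C2O4^2-] = 7.59 x 10^-2 × (251/638) = 2.986 × 10^-2 M
Ag2C2O4(s) <=> 2 Ag^+ + C2O4^2-, so Q = [Ag^+]^2[C2O4^2-]
Q = (3.906 × 10^-4)^2(2.986 x 10^-2) = 4.56 × 10^-9
Q > Ksp, so Ag2C2O4 will precipitate.

Q = 4.56 × 10^-9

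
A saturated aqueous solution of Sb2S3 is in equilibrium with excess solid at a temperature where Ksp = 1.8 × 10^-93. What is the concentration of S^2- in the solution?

3.3 × 10^-19 M

Sb2S3(s) ⇌ 2 Sb^3+(aq) + 3 S^2-(aq)
Ksp = [Sb^3+]^2[S^2-]^3
With molar solubility s: [Sb^3+] = 2s, [S^2-] = 3s.
So Ksp = (2s)^2 × (3s)^3 = 108s^5
Solving, s = (1.8 × 10^-93/108)^(1/5) = 1.11 × 10^-19 M
[S^2-] = 3s = 3.3 × 10^-19 M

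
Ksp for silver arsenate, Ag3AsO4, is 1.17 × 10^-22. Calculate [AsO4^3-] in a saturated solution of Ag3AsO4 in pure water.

Ag3AsO4(s) <=> 3 Ag^+ + AsO4^3-
Ksp = [Ag^+]^3[AsO4^3-]
If s mol/L of Ag3AsO4 dissolves, [Ag^+] = 3s and [AsO4^3-] = s.
Substituting: Ksp = (3s)^3s = 27s^4
Solving, s = (1.17 × 10^-22/27)^(1/4) = 1.443 × 10^-6 M
[AsO4^3-] = s = 1.44 × 10^-6 M

[AsO4^3-] ≈ 1.44 × 10^-6 M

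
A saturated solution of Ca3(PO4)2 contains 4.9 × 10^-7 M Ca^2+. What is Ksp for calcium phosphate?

Ca3(PO4)2(s) ⇌ 3 Ca^2+(aq) + 2 PO4^3-(aq)
Stoichiometry gives [PO4^3-] = (2/3)[Ca^2+] = 3.27 × 10^-7 M.
Ksp = [Ca^2+]^3[PO4^3-]^2
Ksp = (4.9 × 10^-7)^3 × (3.27 × 10^-7)^2 = 1.3 × 10^-32

Ksp ≈ 1.3 x 10^-32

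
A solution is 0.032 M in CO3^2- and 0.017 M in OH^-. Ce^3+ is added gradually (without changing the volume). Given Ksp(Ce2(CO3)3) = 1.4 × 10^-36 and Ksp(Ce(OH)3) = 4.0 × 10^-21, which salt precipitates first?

Ce2(CO3)3

Precipitation of each salt starts when its ion product equals its Ksp.
For Ce2(CO3)3: 1.4 × 10^-36 = (0.032)^3 × [Ce^3+]^2  ⇒  [Ce^3+] = 2.1 × 10^-16 M.
For Ce(OH)3: 4.0 × 10^-21 = (0.017)^3 × [Ce^3+]  ⇒  [Ce^3+] = 8.1 x 10^-16 M.
The salt with the lower threshold [Ce^3+] precipitates first: Ce2(CO3)3.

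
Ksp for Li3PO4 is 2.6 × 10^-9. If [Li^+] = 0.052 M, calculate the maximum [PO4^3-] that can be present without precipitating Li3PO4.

[PO4^3-] = 1.8 × 10^-5 M

Li3PO4(s) <=> 3 Li^+ + PO4^3-
Ksp = [Li^+]^3[PO4^3-]
Precipitation begins when Q = Ksp. With [Li^+] = 0.052 M:
2.6 × 10^-9 = (0.052)^3 × [PO4^3-]
[PO4^3-] = (2.6 × 10^-9 / 1.41 × 10^-4) = 1.8 x 10^-5 M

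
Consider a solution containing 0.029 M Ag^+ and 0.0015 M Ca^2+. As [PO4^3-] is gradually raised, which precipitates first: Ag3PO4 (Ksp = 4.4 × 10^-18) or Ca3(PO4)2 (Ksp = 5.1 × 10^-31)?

Ag3PO4

Precipitation of each salt starts when its ion product equals its Ksp.
For Ag3PO4: 4.4 × 10^-18 = (0.029)^3 × [PO4^3-]  ⇒  [PO4^3-] = 1.8 × 10^-13 M.
For Ca3(PO4)2: 5.1 × 10^-31 = (0.0015)^3 × [PO4^3-]^2  ⇒  [PO4^3-] = 1.2 × 10^-11 M.
The salt with the lower threshold [PO4^3-] precipitates first: Ag3PO4.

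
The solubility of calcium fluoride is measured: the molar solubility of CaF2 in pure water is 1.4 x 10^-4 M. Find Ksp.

Ksp = 1.1e-11

CaF2(s) ⇌ Ca^2+ + 2 F^-
For each mole of CaF2 that dissolves: [Ca^2+] = s, [F^-] = 2s.
Ksp = [Ca^2+][F^-]^2
So Ksp = s × (2s)^2 = 4s^3
With s = 1.4 × 10^-4: Ksp = 1.1 × 10^-11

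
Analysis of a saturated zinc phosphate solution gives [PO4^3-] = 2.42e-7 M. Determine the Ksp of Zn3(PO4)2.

Zn3(PO4)2(s) ⇌ 3 Zn^2+(aq) + 2 PO4^3-(aq)
Stoichiometry gives [Zn^2+] = (3/2)[PO4^3-] = 3.630 × 10^-7 M.
Ksp = [Zn^2+]^3[PO4^3-]^2
Ksp = (3.630 x 10^-7)^3 × (2.42 x 10^-7)^2 = 2.80 x 10^-33

Ksp ≈ 2.80 × 10^-33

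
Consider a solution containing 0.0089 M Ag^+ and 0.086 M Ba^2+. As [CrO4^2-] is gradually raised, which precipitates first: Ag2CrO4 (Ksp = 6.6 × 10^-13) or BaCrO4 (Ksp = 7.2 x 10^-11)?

Precipitation of each salt starts when its ion product equals its Ksp.
For Ag2CrO4: 6.6 × 10^-13 = (0.0089)^2 × [CrO4^2-]  ⇒  [CrO4^2-] = 8.3 × 10^-9 M.
For BaCrO4: 7.2 x 10^-11 = 0.086 × [CrO4^2-]  ⇒  [CrO4^2-] = 8.4 x 10^-10 M.
The salt with the lower threshold [CrO4^2-] precipitates first: BaCrO4.

BaCrO4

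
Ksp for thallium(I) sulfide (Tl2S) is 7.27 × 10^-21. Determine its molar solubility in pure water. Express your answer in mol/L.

Tl2S(s) <=> 2 Tl^+ + S^2-
Ksp = [Tl^+]^2[S^2-]
If s mol/L of Tl2S dissolves, [Tl^+] = 2s and [S^2-] = s.
So Ksp = (2s)^2 × s = 4s^3
Solving, s = (7.27 × 10^-21/4)^(1/3) = 1.22 × 10^-7 M

s = 1.22 × 10^-7 M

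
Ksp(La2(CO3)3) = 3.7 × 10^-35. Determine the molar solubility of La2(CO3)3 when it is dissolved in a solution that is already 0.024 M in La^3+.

La2(CO3)3(s) <=> 2 La^3+ + 3 CO3^2-
Ksp = [La^3+]^2[CO3^2-]^3
Let s = moles of La2(CO3)3 that dissolve per litre. [La^3+] = 0.024 + 2s ≈ 0.024, [CO3^2-] = 3s (Ksp is small, so little additional dissolves).
Ksp ≈ (0.024)^2 × (3s)^3
s = 1.3 × 10^-11 M
Check: 2s = 2.7 × 10^-11 ≪ 0.024, so the approximation is valid.

1.3 × 10^-11 M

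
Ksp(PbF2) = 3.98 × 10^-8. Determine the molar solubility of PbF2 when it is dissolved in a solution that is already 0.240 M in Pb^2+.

PbF2(s) ⇌ Pb^2+(aq) + 2 F^-(aq)
Ksp = [Pb^2+][F^-]^2
If s mol/L dissolves here, [Pb^2+] = 0.240 + s ≈ 0.240, [F^-] = 2s (Ksp is small, so little additional dissolves).
Ksp ≈ 0.240 × (2s)^2
s = 2.04 x 10^-4 M
Check: s = 2.0 × 10^-4 ≪ 0.240, so the approximation is valid.

2.04 × 10^-4 M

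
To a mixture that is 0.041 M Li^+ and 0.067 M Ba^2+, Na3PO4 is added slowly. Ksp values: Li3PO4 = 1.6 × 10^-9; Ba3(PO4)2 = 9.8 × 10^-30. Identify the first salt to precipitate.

Precipitation of each salt starts when its ion product equals its Ksp.
For Li3PO4: 1.6 × 10^-9 = (0.041)^3 × [PO4^3-]  ⇒  [PO4^3-] = 2.3 × 10^-5 M.
For Ba3(PO4)2: 9.8 × 10^-30 = (0.067)^3 × [PO4^3-]^2  ⇒  [PO4^3-] = 1.8 × 10^-13 M.
The salt with the lower threshold [PO4^3-] precipitates first: Ba3(PO4)2.

Ba3(PO4)2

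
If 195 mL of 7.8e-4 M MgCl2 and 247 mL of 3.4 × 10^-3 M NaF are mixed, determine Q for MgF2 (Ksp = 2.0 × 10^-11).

Total volume = 195 + 247 = 442 mL.
[Mg^2+] = 7.8 x 10^-4 × (195/442) = 3.44 × 10^-4 M
[F^-] = 3.4 × 10^-3 × (247/442) = 1.90 × 10^-3 M
MgF2(s) ⇌ Mg^2+(aq) + 2 F^-(aq), so Q = [Mg^2+][F^-]^2
Q = (3.44 × 10^-4)(1.90 × 10^-3)^2 = 1.2 x 10^-9
Q > Ksp, so MgF2 will precipitate.

Q = 1.2 x 10^-9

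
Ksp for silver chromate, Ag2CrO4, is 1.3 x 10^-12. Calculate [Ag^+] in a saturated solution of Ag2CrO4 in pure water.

[Ag^+] = 1.4 × 10^-4 M

Ag2CrO4(s) <=> 2 Ag^+ + CrO4^2-
Ksp = [Ag^+]^2[CrO4^2-]
With molar solubility s: [Ag^+] = 2s, [CrO4^2-] = s.
Substituting: Ksp = (2s)^2s = 4s^3
Solving, s = (1.3 x 10^-12/4)^(1/3) = 6.88 × 10^-5 M
[Ag^+] = 2s = 1.4 × 10^-4 M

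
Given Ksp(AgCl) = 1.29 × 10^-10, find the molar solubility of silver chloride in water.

1.14 x 10^-5 M

AgCl(s) <=> Ag^+(aq) + Cl^-(aq)
Ksp = [Ag^+][Cl^-]
If s mol/L of AgCl dissolves, [Ag^+] = s and [Cl^-] = s.
Ksp = s × s = s^2
s = √(1.29 × 10^-10) = 1.14 × 10^-5 M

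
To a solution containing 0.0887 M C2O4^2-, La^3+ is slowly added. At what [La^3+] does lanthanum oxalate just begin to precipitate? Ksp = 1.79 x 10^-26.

La2(C2O4)3(s) ⇌ 2 La^3+ + 3 C2O4^2-
Ksp = [La^3+]^2[C2O4^2-]^3
Precipitation begins when Q = Ksp. With [C2O4^2-] = 0.0887 M:
1.79 x 10^-26 = (0.0887)^3 × [La^3+]^2
[La^3+] = (1.79 x 10^-26 / 6.979 × 10^-4)^(1/2) = 5.06 x 10^-12 M

[La^3+] ≈ 5.06 × 10^-12 M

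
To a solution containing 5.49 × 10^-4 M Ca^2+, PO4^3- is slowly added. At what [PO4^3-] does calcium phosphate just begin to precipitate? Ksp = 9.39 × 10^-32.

Ca3(PO4)2(s) ⇌ 3 Ca^2+ + 2 PO4^3-
Ksp = [Ca^2+]^3[PO4^3-]^2
Precipitation begins when Q = Ksp. With [Ca^2+] = 5.49 × 10^-4 M:
9.39 × 10^-32 = (5.49 × 10^-4)^3 × [PO4^3-]^2
[PO4^3-] = (9.39 × 10^-32 / 1.655 × 10^-10)^(1/2) = 2.38 × 10^-11 M

[PO4^3-] = 2.38 × 10^-11 M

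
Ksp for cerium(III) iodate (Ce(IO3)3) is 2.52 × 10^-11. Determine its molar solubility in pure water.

Ce(IO3)3(s) ⇌ Ce^3+ + 3 IO3^-
Ksp = [Ce^3+][IO3^-]^3
With molar solubility s: [Ce^3+] = s, [IO3^-] = 3s.
Ksp = s(3s)^3 = 27s^4
Solving, s = (2.52 × 10^-11/27)^(1/4) = 9.83 × 10^-4 M

9.83 × 10^-4 M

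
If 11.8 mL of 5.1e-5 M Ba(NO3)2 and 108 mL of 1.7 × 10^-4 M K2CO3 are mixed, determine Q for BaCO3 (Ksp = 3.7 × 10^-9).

7.7e-10

Total volume = 11.8 + 108 = 119.8 mL.
[Ba^2+] = 5.1 × 10^-5 × (11.8/119.8) = 5.02 × 10^-6 M
[CO3^2-] = 1.7 × 10^-4 × (108/119.8) = 1.53 × 10^-4 M
BaCO3(s) <=> Ba^2+ + CO3^2-, so Q = [Ba^2+][CO3^2-]
Q = (5.02 × 10^-6)(1.53 × 10^-4) = 7.7 x 10^-10
Q < Ksp, so no precipitate of BaCO3 forms.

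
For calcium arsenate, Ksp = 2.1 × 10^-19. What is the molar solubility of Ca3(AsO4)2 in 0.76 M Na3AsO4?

s = 2.4e-7 M

Ca3(AsO4)2(s) <=> 3 Ca^2+ + 2 AsO4^3-
Ksp = [Ca^2+]^3[AsO4^3-]^2
If s mol/L dissolves here, [Ca^2+] = 3s, [AsO4^3-] = 0.76 + 2s ≈ 0.76 (since AsO4^3- from Na3AsO4 dominates).
Ksp ≈ (3s)^3 × (0.76)^2
s = 2.4 × 10^-7 M
Check: 2s = 4.8 × 10^-7 ≪ 0.76, so the approximation is valid.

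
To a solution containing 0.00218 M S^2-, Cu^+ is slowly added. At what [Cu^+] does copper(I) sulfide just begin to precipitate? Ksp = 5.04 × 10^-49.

Cu2S(s) ⇌ 2 Cu^+ + S^2-
Ksp = [Cu^+]^2[S^2-]
Precipitation begins when Q = Ksp. With [S^2-] = 0.00218 M:
5.04 × 10^-49 = (0.00218) × [Cu^+]^2
[Cu^+] = (5.04 × 10^-49 / 2.18 × 10^-3)^(1/2) = 1.52 × 10^-23 M

[Cu^+] ≈ 1.52 × 10^-23 M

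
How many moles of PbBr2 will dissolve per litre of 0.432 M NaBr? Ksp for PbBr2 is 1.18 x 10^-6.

s ≈ 6.32 × 10^-6 M

PbBr2(s) ⇌ Pb^2+ + 2 Br^-
Ksp = [Pb^2+][Br^-]^2
If s mol/L dissolves here, [Pb^2+] = s, [Br^-] = 0.432 + 2s ≈ 0.432 (since Br^- from NaBr dominates).
Ksp ≈ s × (0.432)^2
s = 6.32 × 10^-6 M
Check: 2s = 1.3 x 10^-5 ≪ 0.432, so the approximation is valid.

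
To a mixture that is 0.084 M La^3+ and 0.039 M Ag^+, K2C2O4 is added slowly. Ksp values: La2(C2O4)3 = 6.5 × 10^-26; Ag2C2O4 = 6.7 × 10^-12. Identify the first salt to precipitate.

Each salt begins to precipitate when Q = Ksp, i.e. when [C2O4^2-] reaches its threshold.
For La2(C2O4)3: 6.5 × 10^-26 = (0.084)^2 × [C2O4^2-]^3  ⇒  [C2O4^2-] = 2.1 × 10^-8 M.
For Ag2C2O4: 6.7 × 10^-12 = (0.039)^2 × [C2O4^2-]  ⇒  [C2O4^2-] = 4.4 × 10^-9 M.
The salt with the lower threshold [C2O4^2-] precipitates first: Ag2C2O4.

Ag2C2O4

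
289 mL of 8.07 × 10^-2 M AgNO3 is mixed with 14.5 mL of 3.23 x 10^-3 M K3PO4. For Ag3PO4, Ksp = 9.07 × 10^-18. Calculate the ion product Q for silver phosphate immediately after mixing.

Q ≈ 7.00 x 10^-8

Total volume = 289 + 14.5 = 303.5 mL.
[Ag^+] = 8.07 × 10^-2 × (289/303.5) = 7.684 × 10^-2 M
[PO4^3-] = 3.23 x 10^-3 × (14.5/303.5) = 1.543 x 10^-4 M
Ag3PO4(s) ⇌ 3 Ag^+ + PO4^3-, so Q = [Ag^+]^3[PO4^3-]
Q = (7.684 × 10^-2)^3(1.543 x 10^-4) = 7.00 × 10^-8
Q > Ksp, so Ag3PO4 will precipitate.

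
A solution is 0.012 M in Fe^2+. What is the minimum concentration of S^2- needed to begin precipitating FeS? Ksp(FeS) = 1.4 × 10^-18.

FeS(s) ⇌ Fe^2+ + S^2-
Ksp = [Fe^2+][S^2-]
Precipitation begins when Q = Ksp. With [Fe^2+] = 0.012 M:
1.4 × 10^-18 = (0.012) × [S^2-]
[S^2-] = (1.4 × 10^-18 / 1.2 × 10^-2) = 1.2 × 10^-16 M

[S^2-] ≈ 1.2e-16 M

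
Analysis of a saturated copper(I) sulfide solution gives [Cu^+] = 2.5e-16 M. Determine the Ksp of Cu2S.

7.8 × 10^-48

Cu2S(s) ⇌ 2 Cu^+(aq) + S^2-(aq)
Stoichiometry gives [S^2-] = (1/2)[Cu^+] = 1.25 × 10^-16 M.
Ksp = [Cu^+]^2[S^2-]
Ksp = (2.5 x 10^-16)^2 × 1.25 × 10^-16 = 7.8 × 10^-48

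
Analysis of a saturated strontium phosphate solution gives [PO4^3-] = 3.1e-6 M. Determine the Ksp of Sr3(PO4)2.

9.7 × 10^-28

Sr3(PO4)2(s) ⇌ 3 Sr^2+(aq) + 2 PO4^3-(aq)
Stoichiometry gives [Sr^2+] = (3/2)[PO4^3-] = 4.65 × 10^-6 M.
Ksp = [Sr^2+]^3[PO4^3-]^2
Ksp = (4.65 x 10^-6)^3 × (3.1 × 10^-6)^2 = 9.7 × 10^-28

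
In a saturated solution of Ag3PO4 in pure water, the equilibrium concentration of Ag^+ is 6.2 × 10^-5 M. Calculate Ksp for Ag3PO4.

Ksp = 4.9 × 10^-18

Ag3PO4(s) <=> 3 Ag^+ + PO4^3-
Stoichiometry gives [PO4^3-] = (1/3)[Ag^+] = 2.07 × 10^-5 M.
Ksp = [Ag^+]^3[PO4^3-]
Ksp = (6.2 × 10^-5)^3 × 2.07 x 10^-5 = 4.9 × 10^-18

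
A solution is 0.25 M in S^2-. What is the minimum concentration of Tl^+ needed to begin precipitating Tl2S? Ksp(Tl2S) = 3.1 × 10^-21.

Tl2S(s) <=> 2 Tl^+ + S^2-
Ksp = [Tl^+]^2[S^2-]
Precipitation begins when Q = Ksp. With [S^2-] = 0.25 M:
3.1 × 10^-21 = (0.25) × [Tl^+]^2
[Tl^+] = (3.1 × 10^-21 / 2.5 x 10^-1)^(1/2) = 1.1 × 10^-10 M

1.1e-10 M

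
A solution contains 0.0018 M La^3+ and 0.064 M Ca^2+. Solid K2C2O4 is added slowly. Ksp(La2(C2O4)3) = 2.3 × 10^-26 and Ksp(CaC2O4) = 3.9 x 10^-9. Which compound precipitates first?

CaC2O4

Each salt begins to precipitate when Q = Ksp, i.e. when [C2O4^2-] reaches its threshold.
For La2(C2O4)3: 2.3 × 10^-26 = (0.0018)^2 × [C2O4^2-]^3  ⇒  [C2O4^2-] = 1.9 × 10^-7 M.
For CaC2O4: 3.9 x 10^-9 = 0.064 × [C2O4^2-]  ⇒  [C2O4^2-] = 6.1 x 10^-8 M.
The salt with the lower threshold [C2O4^2-] precipitates first: CaC2O4.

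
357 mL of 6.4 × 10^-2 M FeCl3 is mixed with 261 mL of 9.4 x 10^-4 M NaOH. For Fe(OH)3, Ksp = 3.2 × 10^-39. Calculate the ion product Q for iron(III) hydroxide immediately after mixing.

Total volume = 357 + 261 = 618 mL.
[Fe^3+] = 6.4 x 10^-2 × (357/618) = 3.70 × 10^-2 M
[OH^-] = 9.4 × 10^-4 × (261/618) = 3.97 x 10^-4 M
Fe(OH)3(s) ⇌ Fe^3+(aq) + 3 OH^-(aq), so Q = [Fe^3+][OH^-]^3
Q = (3.70 x 10^-2)(3.97 x 10^-4)^3 = 2.3 x 10^-12
Q > Ksp, so Fe(OH)3 will precipitate.

Q = 2.3 × 10^-12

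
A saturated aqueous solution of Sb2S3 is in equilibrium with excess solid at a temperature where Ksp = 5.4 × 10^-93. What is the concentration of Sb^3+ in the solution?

[Sb^3+] = 2.8 x 10^-19 M

Sb2S3(s) ⇌ 2 Sb^3+ + 3 S^2-
Ksp = [Sb^3+]^2[S^2-]^3
Let s = molar solubility. Then [Sb^3+] = 2s and [S^2-] = 3s.
Ksp = (2s)^2(3s)^3 = 108s^5
Solving, s = (5.4 × 10^-93/108)^(1/5) = 1.38 × 10^-19 M
[Sb^3+] = 2s = 2.8 × 10^-19 M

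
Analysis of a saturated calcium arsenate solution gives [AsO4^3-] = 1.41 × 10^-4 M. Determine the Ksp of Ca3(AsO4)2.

Ksp = 1.88 × 10^-19

Ca3(AsO4)2(s) ⇌ 3 Ca^2+(aq) + 2 AsO4^3-(aq)
Stoichiometry gives [Ca^2+] = (3/2)[AsO4^3-] = 2.115 x 10^-4 M.
Ksp = [Ca^2+]^3[AsO4^3-]^2
Ksp = (2.115 × 10^-4)^3 × (1.41 × 10^-4)^2 = 1.88 × 10^-19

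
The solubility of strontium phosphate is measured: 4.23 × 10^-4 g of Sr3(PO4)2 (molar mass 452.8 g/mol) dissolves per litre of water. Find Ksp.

Molar solubility s = (4.23 × 10^-4 g/L) / (452.8 g/mol) = 9.342 x 10^-7 M.
Sr3(PO4)2(s) <=> 3 Sr^2+(aq) + 2 PO4^3-(aq)
With molar solubility s: [Sr^2+] = 3s, [PO4^3-] = 2s.
Ksp = [Sr^2+]^3[PO4^3-]^2
Ksp = (3s)^3(2s)^2 = 108s^5
Ksp = 108 × (9.342 × 10^-7)^5 = 7.68 x 10^-29

Ksp ≈ 7.68 × 10^-29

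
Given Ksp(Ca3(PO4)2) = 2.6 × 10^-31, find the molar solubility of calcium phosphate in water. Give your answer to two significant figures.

s = 3.0 × 10^-7 M

Ca3(PO4)2(s) ⇌ 3 Ca^2+(aq) + 2 PO4^3-(aq)
Ksp = [Ca^2+]^3[PO4^3-]^2
For each mole of Ca3(PO4)2 that dissolves: [Ca^2+] = 3s, [PO4^3-] = 2s.
Ksp = (3s)^3(2s)^2 = 108s^5
Solving, s = (2.6 × 10^-31/108)^(1/5) = 3.0 × 10^-7 M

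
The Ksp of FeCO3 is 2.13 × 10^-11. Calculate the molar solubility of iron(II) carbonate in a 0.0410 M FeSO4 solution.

FeCO3(s) ⇌ Fe^2+ + CO3^2-
Ksp = [Fe^2+][CO3^2-]
If s mol/L dissolves here, [Fe^2+] = 0.0410 + s ≈ 0.0410, [CO3^2-] = s (Ksp is small, so little additional dissolves).
Ksp ≈ 0.0410 × s
s = 5.20 × 10^-10 M
Check: s = 5.2 × 10^-10 ≪ 0.0410, so the approximation is valid.

s = 5.20e-10 M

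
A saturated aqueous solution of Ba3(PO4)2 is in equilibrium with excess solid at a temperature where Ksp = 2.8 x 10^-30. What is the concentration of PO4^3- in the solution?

[PO4^3-] ≈ 9.6e-7 M

Ba3(PO4)2(s) ⇌ 3 Ba^2+ + 2 PO4^3-
Ksp = [Ba^2+]^3[PO4^3-]^2
For each mole of Ba3(PO4)2 that dissolves: [Ba^2+] = 3s, [PO4^3-] = 2s.
Substituting: Ksp = (3s)^3(2s)^2 = 108s^5
s = (2.8 x 10^-30 / 108)^(1/5) = 4.82 x 10^-7 M
[PO4^3-] = 2s = 9.6 × 10^-7 M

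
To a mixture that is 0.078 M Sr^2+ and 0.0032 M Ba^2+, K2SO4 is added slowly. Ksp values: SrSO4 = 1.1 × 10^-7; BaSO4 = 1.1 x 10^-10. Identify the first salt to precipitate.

Each salt begins to precipitate when Q = Ksp, i.e. when [SO4^2-] reaches its threshold.
For SrSO4: 1.1 × 10^-7 = 0.078 × [SO4^2-]  ⇒  [SO4^2-] = 1.4 x 10^-6 M.
For BaSO4: 1.1 x 10^-10 = 0.0032 × [SO4^2-]  ⇒  [SO4^2-] = 3.4 × 10^-8 M.
The salt with the lower threshold [SO4^2-] precipitates first: BaSO4.

BaSO4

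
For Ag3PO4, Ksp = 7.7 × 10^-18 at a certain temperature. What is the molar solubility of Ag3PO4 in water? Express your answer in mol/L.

Ag3PO4(s) <=> 3 Ag^+(aq) + PO4^3-(aq)
Ksp = [Ag^+]^3[PO4^3-]
With molar solubility s: [Ag^+] = 3s, [PO4^3-] = s.
Ksp = (3s)^3s = 27s^4
Solving, s = (7.7 × 10^-18/27)^(1/4) = 2.3 × 10^-5 M

s = 2.3e-5 M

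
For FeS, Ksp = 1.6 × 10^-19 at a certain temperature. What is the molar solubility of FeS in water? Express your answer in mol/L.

FeS(s) ⇌ Fe^2+ + S^2-
Ksp = [Fe^2+][S^2-]
With molar solubility s: [Fe^2+] = s, [S^2-] = s.
Ksp = (s)(s) = s^2
s = (1.6 × 10^-19)^(1/2) = 4.0 x 10^-10 M

s ≈ 4.0 × 10^-10 M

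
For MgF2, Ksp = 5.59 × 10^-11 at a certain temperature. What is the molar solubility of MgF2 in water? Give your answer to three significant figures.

2.41 × 10^-4 M

MgF2(s) <=> Mg^2+(aq) + 2 F^-(aq)
Ksp = [Mg^2+][F^-]^2
With molar solubility s: [Mg^2+] = s, [F^-] = 2s.
Ksp = s(2s)^2 = 4s^3
s^3 = 5.59 × 10^-11 / 4, so s = 2.41 x 10^-4 M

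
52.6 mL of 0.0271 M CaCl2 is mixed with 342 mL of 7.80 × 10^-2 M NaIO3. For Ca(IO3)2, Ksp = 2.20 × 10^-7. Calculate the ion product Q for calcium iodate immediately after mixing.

Q = 1.65 × 10^-5

Total volume = 52.6 + 342 = 394.6 mL.
[Ca^2+] = 2.71 × 10^-2 × (52.6/394.6) = 3.612 x 10^-3 M
[IO3^-] = 7.80 x 10^-2 × (342/394.6) = 6.760 × 10^-2 M
Ca(IO3)2(s) <=> Ca^2+(aq) + 2 IO3^-(aq), so Q = [Ca^2+][IO3^-]^2
Q = (3.612 × 10^-3)(6.760 x 10^-2)^2 = 1.65 x 10^-5
Q > Ksp, so Ca(IO3)2 will precipitate.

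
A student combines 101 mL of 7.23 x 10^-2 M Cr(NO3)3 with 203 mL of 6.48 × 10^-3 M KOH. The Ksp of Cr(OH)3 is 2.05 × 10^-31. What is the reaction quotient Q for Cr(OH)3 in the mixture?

Total volume = 101 + 203 = 304 mL.
[Cr^3+] = 7.23 × 10^-2 × (101/304) = 2.402 x 10^-2 M
[OH^-] = 6.48 × 10^-3 × (203/304) = 4.327 × 10^-3 M
Cr(OH)3(s) ⇌ Cr^3+ + 3 OH^-, so Q = [Cr^3+][OH^-]^3
Q = (2.402 × 10^-2)(4.327 × 10^-3)^3 = 1.95 × 10^-9
Q > Ksp, so Cr(OH)3 will precipitate.

Q = 1.95e-9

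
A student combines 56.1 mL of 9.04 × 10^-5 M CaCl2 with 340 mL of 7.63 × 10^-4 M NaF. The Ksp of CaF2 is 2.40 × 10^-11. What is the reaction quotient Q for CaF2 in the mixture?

5.49e-12

Total volume = 56.1 + 340 = 396.1 mL.
[Ca^2+] = 9.04 × 10^-5 × (56.1/396.1) = 1.280 × 10^-5 M
[F^-] = 7.63 × 10^-4 × (340/396.1) = 6.549 x 10^-4 M
CaF2(s) ⇌ Ca^2+ + 2 F^-, so Q = [Ca^2+][F^-]^2
Q = (1.280 × 10^-5)(6.549 × 10^-4)^2 = 5.49 × 10^-12
Q < Ksp, so no precipitate of CaF2 forms.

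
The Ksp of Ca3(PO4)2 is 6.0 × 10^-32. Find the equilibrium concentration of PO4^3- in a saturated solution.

Ca3(PO4)2(s) <=> 3 Ca^2+(aq) + 2 PO4^3-(aq)
Ksp = [Ca^2+]^3[PO4^3-]^2
If s mol/L of Ca3(PO4)2 dissolves, [Ca^2+] = 3s and [PO4^3-] = 2s.
So Ksp = (3s)^3 × (2s)^2 = 108s^5
s = (6.0 × 10^-32 / 108)^(1/5) = 2.23 x 10^-7 M
[PO4^3-] = 2s = 4.5 × 10^-7 M

[PO4^3-] ≈ 4.5 × 10^-7 M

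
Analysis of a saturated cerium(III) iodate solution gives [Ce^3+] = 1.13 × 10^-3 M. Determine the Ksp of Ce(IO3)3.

Ce(IO3)3(s) <=> Ce^3+ + 3 IO3^-
Stoichiometry gives [IO3^-] = (3/1)[Ce^3+] = 3.390 × 10^-3 M.
Ksp = [Ce^3+][IO3^-]^3
Ksp = 1.13 × 10^-3 × (3.390 × 10^-3)^3 = 4.40 x 10^-11

Ksp = 4.40 × 10^-11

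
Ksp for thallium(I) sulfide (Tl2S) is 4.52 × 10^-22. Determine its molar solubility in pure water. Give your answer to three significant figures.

s ≈ 4.83e-8 M

Tl2S(s) ⇌ 2 Tl^+ + S^2-
Ksp = [Tl^+]^2[S^2-]
With molar solubility s: [Tl^+] = 2s, [S^2-] = s.
Substituting: Ksp = (2s)^2s = 4s^3
Solving, s = (4.52 × 10^-22/4)^(1/3) = 4.83 × 10^-8 M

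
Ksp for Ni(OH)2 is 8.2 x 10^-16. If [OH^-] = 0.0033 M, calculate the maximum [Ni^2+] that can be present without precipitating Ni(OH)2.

Ni(OH)2(s) ⇌ Ni^2+ + 2 OH^-
Ksp = [Ni^2+][OH^-]^2
Precipitation begins when Q = Ksp. With [OH^-] = 0.0033 M:
8.2 x 10^-16 = (0.0033)^2 × [Ni^2+]
[Ni^2+] = (8.2 x 10^-16 / 1.09 x 10^-5) = 7.5 x 10^-11 M

7.5 × 10^-11 M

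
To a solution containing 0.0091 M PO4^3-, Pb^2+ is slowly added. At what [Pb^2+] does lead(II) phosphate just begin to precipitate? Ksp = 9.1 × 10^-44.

1.0 × 10^-13 M

Pb3(PO4)2(s) ⇌ 3 Pb^2+(aq) + 2 PO4^3-(aq)
Ksp = [Pb^2+]^3[PO4^3-]^2
Precipitation begins when Q = Ksp. With [PO4^3-] = 0.0091 M:
9.1 × 10^-44 = (0.0091)^2 × [Pb^2+]^3
[Pb^2+] = (9.1 × 10^-44 / 8.28 x 10^-5)^(1/3) = 1.0 × 10^-13 M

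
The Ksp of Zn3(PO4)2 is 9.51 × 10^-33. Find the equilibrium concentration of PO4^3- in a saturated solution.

Zn3(PO4)2(s) ⇌ 3 Zn^2+(aq) + 2 PO4^3-(aq)
Ksp = [Zn^2+]^3[PO4^3-]^2
If s mol/L of Zn3(PO4)2 dissolves, [Zn^2+] = 3s and [PO4^3-] = 2s.
Ksp = (3s)^3(2s)^2 = 108s^5
s = (9.51 × 10^-33 / 108)^(1/5) = 1.545 × 10^-7 M
[PO4^3-] = 2s = 3.09 × 10^-7 M

[PO4^3-] = 3.09 × 10^-7 M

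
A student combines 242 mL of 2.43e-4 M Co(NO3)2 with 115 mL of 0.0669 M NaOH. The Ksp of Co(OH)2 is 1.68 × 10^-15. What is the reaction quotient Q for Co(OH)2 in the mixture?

Q = 7.65e-8

Total volume = 242 + 115 = 357 mL.
[Co^2+] = 2.43 × 10^-4 × (242/357) = 1.647 × 10^-4 M
[OH^-] = 6.69 × 10^-2 × (115/357) = 2.155 × 10^-2 M
Co(OH)2(s) ⇌ Co^2+ + 2 OH^-, so Q = [Co^2+][OH^-]^2
Q = (1.647 x 10^-4)(2.155 x 10^-2)^2 = 7.65 × 10^-8
Q > Ksp, so Co(OH)2 will precipitate.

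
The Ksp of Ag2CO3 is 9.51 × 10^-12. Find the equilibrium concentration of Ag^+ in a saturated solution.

Ag2CO3(s) <=> 2 Ag^+ + CO3^2-
Ksp = [Ag^+]^2[CO3^2-]
Let s = molar solubility. Then [Ag^+] = 2s and [CO3^2-] = s.
Ksp = (2s)^2s = 4s^3
Solving, s = (9.51 × 10^-12/4)^(1/3) = 1.335 x 10^-4 M
[Ag^+] = 2s = 2.67 × 10^-4 M

2.67 × 10^-4 M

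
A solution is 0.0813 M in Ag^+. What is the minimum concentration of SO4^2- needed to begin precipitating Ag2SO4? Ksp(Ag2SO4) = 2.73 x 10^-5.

Ag2SO4(s) <=> 2 Ag^+(aq) + SO4^2-(aq)
Ksp = [Ag^+]^2[SO4^2-]
Precipitation begins when Q = Ksp. With [Ag^+] = 0.0813 M:
2.73 x 10^-5 = (0.0813)^2 × [SO4^2-]
[SO4^2-] = (2.73 x 10^-5 / 6.610 x 10^-3) = 4.13 × 10^-3 M

[SO4^2-] ≈ 4.13 × 10^-3 M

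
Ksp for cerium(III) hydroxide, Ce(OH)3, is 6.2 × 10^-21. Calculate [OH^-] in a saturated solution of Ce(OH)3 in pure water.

Ce(OH)3(s) ⇌ Ce^3+(aq) + 3 OH^-(aq)
Ksp = [Ce^3+][OH^-]^3
If s mol/L of Ce(OH)3 dissolves, [Ce^3+] = s and [OH^-] = 3s.
So Ksp = s × (3s)^3 = 27s^4
Solving, s = (6.2 × 10^-21/27)^(1/4) = 3.89 × 10^-6 M
[OH^-] = 3s = 1.2 x 10^-5 M

[OH^-] = 1.2e-5 M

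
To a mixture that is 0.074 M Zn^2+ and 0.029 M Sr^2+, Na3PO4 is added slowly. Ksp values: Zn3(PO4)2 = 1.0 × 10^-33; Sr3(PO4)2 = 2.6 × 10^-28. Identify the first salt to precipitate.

Zn3(PO4)2

Each salt begins to precipitate when Q = Ksp, i.e. when [PO4^3-] reaches its threshold.
For Zn3(PO4)2: 1.0 × 10^-33 = (0.074)^3 × [PO4^3-]^2  ⇒  [PO4^3-] = 1.6 x 10^-15 M.
For Sr3(PO4)2: 2.6 × 10^-28 = (0.029)^3 × [PO4^3-]^2  ⇒  [PO4^3-] = 3.3 x 10^-12 M.
The salt with the lower threshold [PO4^3-] precipitates first: Zn3(PO4)2.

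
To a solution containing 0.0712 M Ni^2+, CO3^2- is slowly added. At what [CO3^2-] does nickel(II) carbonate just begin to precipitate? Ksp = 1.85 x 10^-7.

NiCO3(s) <=> Ni^2+ + CO3^2-
Ksp = [Ni^2+][CO3^2-]
Precipitation begins when Q = Ksp. With [Ni^2+] = 0.0712 M:
1.85 x 10^-7 = (0.0712) × [CO3^2-]
[CO3^2-] = (1.85 x 10^-7 / 7.12 x 10^-2) = 2.60 × 10^-6 M

[CO3^2-] = 2.60 × 10^-6 M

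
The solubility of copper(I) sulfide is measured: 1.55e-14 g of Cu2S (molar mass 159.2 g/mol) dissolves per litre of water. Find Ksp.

Molar solubility s = (1.55 x 10^-14 g/L) / (159.2 g/mol) = 9.736 × 10^-17 M.
Cu2S(s) ⇌ 2 Cu^+(aq) + S^2-(aq)
For each mole of Cu2S that dissolves: [Cu^+] = 2s, [S^2-] = s.
Ksp = [Cu^+]^2[S^2-]
So Ksp = (2s)^2 × s = 4s^3
With s = 9.736 × 10^-17: Ksp = 3.69 x 10^-48

Ksp = 3.69e-48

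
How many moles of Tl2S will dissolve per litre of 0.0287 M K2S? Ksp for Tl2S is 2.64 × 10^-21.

Tl2S(s) ⇌ 2 Tl^+ + S^2-
Ksp = [Tl^+]^2[S^2-]
Let s = moles of Tl2S that dissolve per litre. [Tl^+] = 2s, [S^2-] = 0.0287 + s ≈ 0.0287 (since S^2- from K2S dominates).
Ksp ≈ (2s)^2 × 0.0287
s = 1.52 × 10^-10 M
Check: s = 1.5 x 10^-10 ≪ 0.0287, so the approximation is valid.

s = 1.52 × 10^-10 M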